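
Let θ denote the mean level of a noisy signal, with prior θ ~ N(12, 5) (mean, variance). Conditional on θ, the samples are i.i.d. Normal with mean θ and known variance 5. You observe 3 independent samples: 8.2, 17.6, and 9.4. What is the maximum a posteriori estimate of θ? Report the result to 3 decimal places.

n = 3; x̄ = (8.2 + 17.6 + 9.4)/3 = 35.2/3 = 176/15 ≈ 11.7333.
For a Normal prior and Normal likelihood with known variance, the posterior is Normal; its mode equals its mean, the precision-weighted average.
Prior precision 1/σ₀² = 1/5 = 0.2; data precision n/σ² = 3/5 = 0.6.
θ̂ = (0.2·12 + 0.6·(176/15)) / (0.2 + 0.6) = 9.44/0.8 = 11.800.

θ̂_MAP = 11.800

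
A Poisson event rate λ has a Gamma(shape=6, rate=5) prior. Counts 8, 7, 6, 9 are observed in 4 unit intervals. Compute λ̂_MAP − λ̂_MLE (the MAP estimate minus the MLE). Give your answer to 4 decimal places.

MAP − MLE = -3.6111

Σxᵢ = 30. Posterior is Gamma(36, 9); MAP = (36−1)/9 = 35/9 ≈ 3.88889.
MLE = x̄ = 30/4 ≈ 7.50000.
Difference = 35/9 − 30/4 = -65/18 ≈ -3.6111.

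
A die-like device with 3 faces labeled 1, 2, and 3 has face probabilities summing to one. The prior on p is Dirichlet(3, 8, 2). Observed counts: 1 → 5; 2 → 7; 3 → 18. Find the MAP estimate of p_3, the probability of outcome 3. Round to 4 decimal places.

The posterior is Dirichlet(αᵢ + nᵢ) = Dirichlet(8, 15, 20).
For a Dirichlet(a₁,…,a_K) with all aᵢ > 1, the mode has j-th component (aⱼ − 1)/(Σaᵢ − K).
Here Σaᵢ = 43 and K = 3, so p_3 = (20 − 1)/(43 − 3) = 19/40 ≈ 0.4750.

MAP estimate: 0.4750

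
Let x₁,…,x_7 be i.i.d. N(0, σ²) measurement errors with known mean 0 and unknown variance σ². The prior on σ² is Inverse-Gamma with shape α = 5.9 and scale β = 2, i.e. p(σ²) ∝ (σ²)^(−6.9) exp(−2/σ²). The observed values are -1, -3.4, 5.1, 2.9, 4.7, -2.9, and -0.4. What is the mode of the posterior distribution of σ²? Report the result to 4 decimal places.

σ̂²_MAP = 3.9250

Sum of squared deviations about the known mean: SS = (-1−0)² + (-3.4−0)² + (5.1−0)² + (2.9−0)² + (4.7−0)² + (-2.9−0)² + (-0.4−0)² = 77.64.
The Normal likelihood contributes (σ²)^(−n/2) exp(−SS/(2σ²)), so the posterior is Inverse-Gamma(α + n/2, β + SS/2) = Inverse-Gamma(9.4, 40.82).
The mode of Inverse-Gamma(a, b) is b/(a+1) = 40.82/10.4 ≈ 3.9250.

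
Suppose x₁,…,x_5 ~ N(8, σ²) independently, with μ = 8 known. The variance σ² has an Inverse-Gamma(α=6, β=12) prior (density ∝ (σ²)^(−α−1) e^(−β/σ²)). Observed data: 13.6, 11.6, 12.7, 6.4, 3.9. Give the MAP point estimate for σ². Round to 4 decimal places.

Sum of squared deviations about the known mean: SS = (13.6−8)² + (11.6−8)² + (12.7−8)² + (6.4−8)² + (3.9−8)² = 85.78.
The Normal likelihood contributes (σ²)^(−n/2) exp(−SS/(2σ²)), so the posterior is Inverse-Gamma(α + n/2, β + SS/2) = Inverse-Gamma(8.5, 54.89).
The mode of Inverse-Gamma(a, b) is b/(a+1) = 54.89/9.5 ≈ 5.7779.

σ̂²_MAP = 5.7779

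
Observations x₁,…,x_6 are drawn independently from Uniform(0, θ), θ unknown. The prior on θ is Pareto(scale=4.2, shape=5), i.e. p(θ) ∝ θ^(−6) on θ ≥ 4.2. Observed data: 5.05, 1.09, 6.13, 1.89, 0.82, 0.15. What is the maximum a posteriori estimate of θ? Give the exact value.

The Uniform(0, θ) likelihood is θ^(−n) for θ ≥ max(xᵢ), zero otherwise. Here max(xᵢ) = 6.13.
Posterior ∝ θ^(−6) · θ^(−6) = θ^(−12) on θ ≥ max(4.2, 6.13) = 6.13.
This density is strictly decreasing in θ, so the posterior mode lies at the lower boundary of the support.

θ̂_MAP = 6.13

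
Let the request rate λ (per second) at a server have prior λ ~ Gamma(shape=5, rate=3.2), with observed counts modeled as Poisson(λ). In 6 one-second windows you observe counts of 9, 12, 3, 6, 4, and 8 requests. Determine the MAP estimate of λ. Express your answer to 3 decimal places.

λ̂_MAP = 5.000

Σxᵢ = 9+12+3+6+4+8 = 42, with n = 6.
Posterior ∝ λ^4e^(−3.2λ) · λ^42e^(−6λ) = λ^46e^(−9.2λ), i.e. Gamma(shape=47, rate=9.2).
The mode of a Gamma(a, b) with a ≥ 1 (shape–rate) is (a−1)/b = 46/9.2 ≈ 5.000.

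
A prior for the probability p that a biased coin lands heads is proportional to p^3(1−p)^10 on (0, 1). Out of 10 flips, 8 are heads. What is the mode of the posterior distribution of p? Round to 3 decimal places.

The prior density ∝ p^3(1−p)^10 is the kernel of Beta(4, 11).
Data: 8 successes in 10 trials. The binomial likelihood contributes p^8(1−p)^2, so the posterior is Beta(4+8, 11+2) = Beta(12, 13).
For Beta(a, b) with a, b > 1 the mode is (a−1)/(a+b−2) = 11/23 ≈ 0.478.

p̂_MAP = 0.478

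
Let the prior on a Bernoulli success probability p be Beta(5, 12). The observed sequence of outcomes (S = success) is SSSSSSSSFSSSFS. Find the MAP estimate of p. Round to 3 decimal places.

Prior: Beta(5, 12).
Data: 12 successes in 14 trials (from the sequence). The binomial likelihood contributes p^12(1−p)^2, so the posterior is Beta(5+12, 12+2) = Beta(17, 14).
For Beta(a, b) with a, b > 1 the mode is (a−1)/(a+b−2) = 16/29 ≈ 0.552.

p̂_MAP = 0.552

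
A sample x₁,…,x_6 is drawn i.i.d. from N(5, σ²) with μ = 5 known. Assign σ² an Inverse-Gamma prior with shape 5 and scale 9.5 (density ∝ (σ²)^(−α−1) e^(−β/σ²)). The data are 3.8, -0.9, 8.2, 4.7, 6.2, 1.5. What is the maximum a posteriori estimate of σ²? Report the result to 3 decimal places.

σ̂²_MAP = 4.404

Sum of squared deviations about the known mean: SS = (3.8−5)² + (-0.9−5)² + (8.2−5)² + (4.7−5)² + (6.2−5)² + (1.5−5)² = 60.27.
The Normal likelihood contributes (σ²)^(−n/2) exp(−SS/(2σ²)), so the posterior is Inverse-Gamma(α + n/2, β + SS/2) = Inverse-Gamma(8, 39.635).
The mode of Inverse-Gamma(a, b) is b/(a+1) = 39.635/9 ≈ 4.404.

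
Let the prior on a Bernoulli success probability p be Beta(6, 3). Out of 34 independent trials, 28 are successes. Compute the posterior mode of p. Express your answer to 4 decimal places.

Prior: Beta(6, 3).
Data: 28 successes in 34 trials. The binomial likelihood contributes p^28(1−p)^6, so the posterior is Beta(6+28, 3+6) = Beta(34, 9).
For Beta(a, b) with a, b > 1 the mode is (a−1)/(a+b−2) = 33/41 ≈ 0.8049.

p̂_MAP = 0.8049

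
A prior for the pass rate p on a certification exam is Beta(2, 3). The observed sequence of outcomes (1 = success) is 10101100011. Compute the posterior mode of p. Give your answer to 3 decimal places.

p̂_MAP = 0.500

Prior: Beta(2, 3).
Data: 6 successes in 11 trials (from the sequence). The binomial likelihood contributes p^6(1−p)^5, so the posterior is Beta(2+6, 3+5) = Beta(8, 8).
For Beta(a, b) with a, b > 1 the mode is (a−1)/(a+b−2) = 7/14 ≈ 0.500.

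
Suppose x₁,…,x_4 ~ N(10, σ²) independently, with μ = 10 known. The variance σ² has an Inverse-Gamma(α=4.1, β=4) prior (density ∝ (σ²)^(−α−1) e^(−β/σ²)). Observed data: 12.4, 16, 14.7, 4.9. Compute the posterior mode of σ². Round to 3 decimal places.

Sum of squared deviations about the known mean: SS = (12.4−10)² + (16−10)² + (14.7−10)² + (4.9−10)² = 89.86.
The Normal likelihood contributes (σ²)^(−n/2) exp(−SS/(2σ²)), so the posterior is Inverse-Gamma(α + n/2, β + SS/2) = Inverse-Gamma(6.1, 48.93).
The mode of Inverse-Gamma(a, b) is b/(a+1) = 48.93/7.1 ≈ 6.892.

σ̂²_MAP = 6.892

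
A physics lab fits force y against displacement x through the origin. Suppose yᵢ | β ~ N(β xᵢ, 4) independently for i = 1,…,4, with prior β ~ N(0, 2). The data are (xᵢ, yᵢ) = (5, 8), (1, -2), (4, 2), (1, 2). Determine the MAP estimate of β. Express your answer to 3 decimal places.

log p(β | y) = −Σ(yᵢ − βxᵢ)²/(2·4) − β²/(2·2) + const.
Setting the derivative to zero: Σxᵢ(yᵢ − βxᵢ)/4 − β/2 = 0, so β = Σxᵢyᵢ / (Σxᵢ² + σ²/τ²).
Σxᵢyᵢ = 5·8 + 1·(-2) + 4·2 + 1·2 = 48; Σxᵢ² = 43; σ²/τ² = 2.
β̂_MAP = 48 / (43 + 2) = 48/45 ≈ 1.067.

β̂_MAP = 1.067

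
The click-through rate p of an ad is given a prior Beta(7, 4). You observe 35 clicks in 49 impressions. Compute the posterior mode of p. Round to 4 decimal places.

Prior: Beta(7, 4).
Data: 35 successes in 49 trials. The binomial likelihood contributes p^35(1−p)^14, so the posterior is Beta(7+35, 4+14) = Beta(42, 18).
For Beta(a, b) with a, b > 1 the mode is (a−1)/(a+b−2) = 41/58 ≈ 0.7069.

p̂_MAP = 0.7069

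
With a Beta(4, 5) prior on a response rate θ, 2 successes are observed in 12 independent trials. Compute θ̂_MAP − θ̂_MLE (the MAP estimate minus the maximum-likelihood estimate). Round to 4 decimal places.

MAP − MLE = 0.0965

Posterior is Beta(6, 15); MAP = (6−1)/(21−2) = 5/19 ≈ 0.26316.
MLE ignores the prior: θ̂_MLE = k/n = 2/12 ≈ 0.16667.
Difference = 5/19 − 2/12 = 11/114 ≈ 0.0965.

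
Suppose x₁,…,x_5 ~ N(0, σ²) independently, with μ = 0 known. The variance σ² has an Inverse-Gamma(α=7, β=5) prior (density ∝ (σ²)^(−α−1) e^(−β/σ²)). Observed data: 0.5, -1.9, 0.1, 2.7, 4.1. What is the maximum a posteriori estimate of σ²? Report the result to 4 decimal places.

σ̂²_MAP = 1.8081

Sum of squared deviations about the known mean: SS = (0.5−0)² + (-1.9−0)² + (0.1−0)² + (2.7−0)² + (4.1−0)² = 27.97.
The Normal likelihood contributes (σ²)^(−n/2) exp(−SS/(2σ²)), so the posterior is Inverse-Gamma(α + n/2, β + SS/2) = Inverse-Gamma(9.5, 18.985).
The mode of Inverse-Gamma(a, b) is b/(a+1) = 18.985/10.5 ≈ 1.8081.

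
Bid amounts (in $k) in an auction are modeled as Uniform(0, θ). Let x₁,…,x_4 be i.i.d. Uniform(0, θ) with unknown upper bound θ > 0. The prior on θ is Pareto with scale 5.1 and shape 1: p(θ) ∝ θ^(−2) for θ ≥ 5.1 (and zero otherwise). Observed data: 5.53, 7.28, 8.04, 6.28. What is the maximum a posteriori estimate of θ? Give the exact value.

The Uniform(0, θ) likelihood is θ^(−n) for θ ≥ max(xᵢ), zero otherwise. Here max(xᵢ) = 8.04.
Posterior ∝ θ^(−2) · θ^(−4) = θ^(−6) on θ ≥ max(5.1, 8.04) = 8.04.
This density is strictly decreasing in θ, so the posterior mode lies at the lower boundary of the support.

θ̂_MAP = 8.04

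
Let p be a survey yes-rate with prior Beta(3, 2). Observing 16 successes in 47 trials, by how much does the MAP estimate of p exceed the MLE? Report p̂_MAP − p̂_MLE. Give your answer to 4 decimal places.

MAP − MLE = 0.0196

Posterior is Beta(19, 33); MAP = (19−1)/(52−2) = 18/50 ≈ 0.36000.
MLE ignores the prior: p̂_MLE = k/n = 16/47 ≈ 0.34043.
Difference = 18/50 − 16/47 = 23/1175 ≈ 0.0196.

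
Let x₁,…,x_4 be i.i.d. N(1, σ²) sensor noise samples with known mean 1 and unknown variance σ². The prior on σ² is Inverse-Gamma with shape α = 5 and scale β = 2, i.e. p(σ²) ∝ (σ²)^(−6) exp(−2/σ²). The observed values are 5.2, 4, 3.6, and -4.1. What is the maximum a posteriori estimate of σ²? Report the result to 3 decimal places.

σ̂²_MAP = 3.963

Sum of squared deviations about the known mean: SS = (5.2−1)² + (4−1)² + (3.6−1)² + (-4.1−1)² = 59.41.
The Normal likelihood contributes (σ²)^(−n/2) exp(−SS/(2σ²)), so the posterior is Inverse-Gamma(α + n/2, β + SS/2) = Inverse-Gamma(7, 31.705).
The mode of Inverse-Gamma(a, b) is b/(a+1) = 31.705/8 ≈ 3.963.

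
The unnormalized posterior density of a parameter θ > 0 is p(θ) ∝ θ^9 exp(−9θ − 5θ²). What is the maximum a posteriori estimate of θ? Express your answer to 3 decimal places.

θ̂_MAP = 0.600

ℓ'(θ) = 9/θ − 9 − 10θ. Setting this to zero and multiplying by θ: 10θ² + 9θ − 9 = 0.
θ = (−9 + √(9² + 4·10·9)) / (2·10) = (−9 + √441) / 20 = (−9 + 21)/20 = 3/5.
ℓ''(θ) = −9/θ² − 10 < 0, confirming a maximum.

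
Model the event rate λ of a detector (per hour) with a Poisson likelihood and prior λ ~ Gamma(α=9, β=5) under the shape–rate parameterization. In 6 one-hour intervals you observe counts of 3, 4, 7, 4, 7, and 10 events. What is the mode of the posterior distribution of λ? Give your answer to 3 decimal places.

Σxᵢ = 3+4+7+4+7+10 = 35, with n = 6.
Posterior ∝ λ^8e^(−5λ) · λ^35e^(−6λ) = λ^43e^(−11λ), i.e. Gamma(shape=44, rate=11).
The mode of a Gamma(a, b) with a ≥ 1 (shape–rate) is (a−1)/b = 43/11 ≈ 3.909.

λ̂_MAP = 3.909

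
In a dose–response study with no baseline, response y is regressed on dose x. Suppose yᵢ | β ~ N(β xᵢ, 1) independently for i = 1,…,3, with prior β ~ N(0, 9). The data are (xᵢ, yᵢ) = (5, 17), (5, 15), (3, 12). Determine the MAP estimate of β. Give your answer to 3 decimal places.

log p(β | y) = −Σ(yᵢ − βxᵢ)²/(2·1) − β²/(2·9) + const.
Setting the derivative to zero: Σxᵢ(yᵢ − βxᵢ)/1 − β/9 = 0, so β = Σxᵢyᵢ / (Σxᵢ² + σ²/τ²).
Σxᵢyᵢ = 5·17 + 5·15 + 3·12 = 196; Σxᵢ² = 59; σ²/τ² = 1/9.
β̂_MAP = 196 / (59 + 1/9) = 196/(532/9) = 63/19 ≈ 3.316.

β̂_MAP = 3.316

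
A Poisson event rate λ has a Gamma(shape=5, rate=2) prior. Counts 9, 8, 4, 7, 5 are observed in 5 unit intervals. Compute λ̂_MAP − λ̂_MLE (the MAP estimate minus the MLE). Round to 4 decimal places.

MAP − MLE = -1.3143

Σxᵢ = 33. Posterior is Gamma(38, 7); MAP = (38−1)/7 = 37/7 ≈ 5.28571.
MLE = x̄ = 33/5 ≈ 6.60000.
Difference = 37/7 − 33/5 = -46/35 ≈ -1.3143.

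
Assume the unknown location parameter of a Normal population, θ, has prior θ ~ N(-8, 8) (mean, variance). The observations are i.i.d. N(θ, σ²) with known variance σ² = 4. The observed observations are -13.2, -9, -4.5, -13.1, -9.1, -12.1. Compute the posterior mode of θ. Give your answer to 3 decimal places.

n = 6; x̄ = ((-13.2) + (-9) + (-4.5) + (-13.1) + (-9.1) + (-12.1))/6 = -61/6 = -61/6 ≈ -10.1667.
For a Normal prior and Normal likelihood with known variance, the posterior is Normal; its mode equals its mean, the precision-weighted average.
Prior precision 1/σ₀² = 1/8 = 0.125; data precision n/σ² = 6/4 = 1.5.
θ̂ = (0.125·(-8) + 1.5·(-61/6)) / (0.125 + 1.5) = (-16.25)/1.625 = -10.000.

θ̂_MAP = -10.000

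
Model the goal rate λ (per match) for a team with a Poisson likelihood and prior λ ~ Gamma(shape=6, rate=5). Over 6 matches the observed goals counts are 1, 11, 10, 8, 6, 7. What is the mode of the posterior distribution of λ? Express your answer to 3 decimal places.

Σxᵢ = 1+11+10+8+6+7 = 43, with n = 6.
Posterior ∝ λ^5e^(−5λ) · λ^43e^(−6λ) = λ^48e^(−11λ), i.e. Gamma(shape=49, rate=11).
The mode of a Gamma(a, b) with a ≥ 1 (shape–rate) is (a−1)/b = 48/11 ≈ 4.364.

λ̂_MAP = 4.364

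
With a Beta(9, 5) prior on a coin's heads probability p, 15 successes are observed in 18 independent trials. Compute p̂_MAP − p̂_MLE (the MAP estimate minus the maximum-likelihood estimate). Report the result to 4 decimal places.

Posterior is Beta(24, 8); MAP = (24−1)/(32−2) = 23/30 ≈ 0.76667.
MLE ignores the prior: p̂_MLE = k/n = 15/18 ≈ 0.83333.
Difference = 23/30 − 15/18 = -1/15 ≈ -0.0667.

MAP − MLE = -0.0667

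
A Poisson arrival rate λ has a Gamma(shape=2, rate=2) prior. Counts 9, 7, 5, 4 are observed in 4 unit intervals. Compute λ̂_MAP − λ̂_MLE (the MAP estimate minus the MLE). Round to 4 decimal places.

MAP − MLE = -1.9167

Σxᵢ = 25. Posterior is Gamma(27, 6); MAP = (27−1)/6 = 26/6 ≈ 4.33333.
MLE = x̄ = 25/4 ≈ 6.25000.
Difference = 26/6 − 25/4 = -23/12 ≈ -1.9167.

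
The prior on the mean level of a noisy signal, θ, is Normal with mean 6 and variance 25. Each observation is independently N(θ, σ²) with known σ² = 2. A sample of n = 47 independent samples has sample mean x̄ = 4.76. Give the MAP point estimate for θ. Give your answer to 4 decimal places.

θ̂_MAP = 4.7621

n = 47, x̄ = 4.76.
For a Normal prior and Normal likelihood with known variance, the posterior is Normal; its mode equals its mean, the precision-weighted average.
Prior precision 1/σ₀² = 1/25 = 0.04; data precision n/σ² = 47/2 = 23.5.
θ̂ = (0.04·6 + 23.5·4.76) / (0.04 + 23.5) = 112.1/23.54 = 5605/1177 ≈ 4.7621.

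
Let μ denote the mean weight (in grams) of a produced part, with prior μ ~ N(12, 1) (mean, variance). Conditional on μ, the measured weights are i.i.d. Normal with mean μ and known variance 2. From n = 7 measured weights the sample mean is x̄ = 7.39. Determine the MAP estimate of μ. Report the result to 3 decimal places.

n = 7, x̄ = 7.39.
For a Normal prior and Normal likelihood with known variance, the posterior is Normal; its mode equals its mean, the precision-weighted average.
Prior precision 1/σ₀² = 1/1 = 1; data precision n/σ² = 7/2 = 3.5.
μ̂ = (1·12 + 3.5·7.39) / (1 + 3.5) = 37.865/4.5 = 7573/900 ≈ 8.414.

μ̂_MAP = 8.414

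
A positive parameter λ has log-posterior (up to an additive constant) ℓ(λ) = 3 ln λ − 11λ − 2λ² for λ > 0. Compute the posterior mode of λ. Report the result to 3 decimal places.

λ̂_MAP = 0.250

ℓ'(λ) = 3/λ − 11 − 4λ. Setting this to zero and multiplying by λ: 4λ² + 11λ − 3 = 0.
λ = (−11 + √(11² + 4·4·3)) / (2·4) = (−11 + √169) / 8 = (−11 + 13)/8 = 1/4.
ℓ''(λ) = −3/λ² − 4 < 0, confirming a maximum.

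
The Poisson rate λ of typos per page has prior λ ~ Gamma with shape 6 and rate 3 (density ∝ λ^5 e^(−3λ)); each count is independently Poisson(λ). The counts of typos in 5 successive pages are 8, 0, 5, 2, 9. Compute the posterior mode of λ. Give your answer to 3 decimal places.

λ̂_MAP = 3.625

Σxᵢ = 8+0+5+2+9 = 24, with n = 5.
Posterior ∝ λ^5e^(−3λ) · λ^24e^(−5λ) = λ^29e^(−8λ), i.e. Gamma(shape=30, rate=8).
The mode of a Gamma(a, b) with a ≥ 1 (shape–rate) is (a−1)/b = 29/8 ≈ 3.625.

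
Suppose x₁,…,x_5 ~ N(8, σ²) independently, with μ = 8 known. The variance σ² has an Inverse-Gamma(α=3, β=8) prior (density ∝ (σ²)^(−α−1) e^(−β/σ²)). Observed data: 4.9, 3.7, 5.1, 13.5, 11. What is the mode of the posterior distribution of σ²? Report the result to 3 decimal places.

σ̂²_MAP = 7.058

Sum of squared deviations about the known mean: SS = (4.9−8)² + (3.7−8)² + (5.1−8)² + (13.5−8)² + (11−8)² = 75.76.
The Normal likelihood contributes (σ²)^(−n/2) exp(−SS/(2σ²)), so the posterior is Inverse-Gamma(α + n/2, β + SS/2) = Inverse-Gamma(5.5, 45.88).
The mode of Inverse-Gamma(a, b) is b/(a+1) = 45.88/6.5 ≈ 7.058.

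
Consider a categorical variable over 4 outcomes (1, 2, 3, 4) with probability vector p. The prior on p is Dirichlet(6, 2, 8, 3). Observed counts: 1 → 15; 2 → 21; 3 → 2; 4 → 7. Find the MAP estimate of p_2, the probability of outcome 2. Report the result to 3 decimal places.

MAP estimate: 0.367

The posterior is Dirichlet(αᵢ + nᵢ) = Dirichlet(21, 23, 10, 10).
For a Dirichlet(a₁,…,a_K) with all aᵢ > 1, the mode has j-th component (aⱼ − 1)/(Σaᵢ − K).
Here Σaᵢ = 64 and K = 4, so p_2 = (23 − 1)/(64 − 4) = 22/60 ≈ 0.367.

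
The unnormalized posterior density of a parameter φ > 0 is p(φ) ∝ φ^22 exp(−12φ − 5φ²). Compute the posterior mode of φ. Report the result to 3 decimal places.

φ̂_MAP = 1.000

ℓ'(φ) = 22/φ − 12 − 10φ. Setting this to zero and multiplying by φ: 10φ² + 12φ − 22 = 0.
φ = (−12 + √(12² + 4·10·22)) / (2·10) = (−12 + √1024) / 20 = (−12 + 32)/20 = 1.
ℓ''(φ) = −22/φ² − 10 < 0, confirming a maximum.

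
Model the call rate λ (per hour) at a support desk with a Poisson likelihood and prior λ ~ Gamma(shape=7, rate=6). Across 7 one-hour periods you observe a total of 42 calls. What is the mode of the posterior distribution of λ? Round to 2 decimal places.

Σxᵢ = 42, n = 7.
Posterior ∝ λ^6e^(−6λ) · λ^42e^(−7λ) = λ^48e^(−13λ), i.e. Gamma(shape=49, rate=13).
The mode of a Gamma(a, b) with a ≥ 1 (shape–rate) is (a−1)/b = 48/13 ≈ 3.69.

λ̂_MAP = 3.69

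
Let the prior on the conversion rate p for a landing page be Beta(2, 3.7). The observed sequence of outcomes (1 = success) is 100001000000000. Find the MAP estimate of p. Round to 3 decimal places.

p̂_MAP = 0.160

Prior: Beta(2, 3.7).
Data: 2 successes in 15 trials (from the sequence). The binomial likelihood contributes p^2(1−p)^13, so the posterior is Beta(2+2, 3.7+13) = Beta(4, 16.7).
For Beta(a, b) with a, b > 1 the mode is (a−1)/(a+b−2) = 3/18.7 ≈ 0.160.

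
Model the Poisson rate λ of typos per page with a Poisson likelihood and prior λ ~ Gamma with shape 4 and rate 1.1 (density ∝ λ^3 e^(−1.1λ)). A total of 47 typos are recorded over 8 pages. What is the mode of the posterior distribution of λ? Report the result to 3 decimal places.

Σxᵢ = 47, n = 8.
Posterior ∝ λ^3e^(−1.1λ) · λ^47e^(−8λ) = λ^50e^(−9.1λ), i.e. Gamma(shape=51, rate=9.1).
The mode of a Gamma(a, b) with a ≥ 1 (shape–rate) is (a−1)/b = 50/9.1 ≈ 5.495.

λ̂_MAP = 5.495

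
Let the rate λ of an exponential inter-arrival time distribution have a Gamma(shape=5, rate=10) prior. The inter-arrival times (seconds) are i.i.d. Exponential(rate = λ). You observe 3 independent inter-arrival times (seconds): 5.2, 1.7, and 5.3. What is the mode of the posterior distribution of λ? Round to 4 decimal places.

λ̂_MAP = 0.3153

The Exponential(rate=λ) likelihood is ∝ λ^n e^(−λΣtᵢ). Here n = 3 and Σtᵢ = 5.2 + 1.7 + 5.3 = 12.2.
Posterior ∝ λ^4e^(−10λ) · λ^3e^(−12.2λ) = λ^7e^(−22.2λ), i.e. Gamma(8, 22.2).
Mode = (a−1)/b = 7/22.2 ≈ 0.3153.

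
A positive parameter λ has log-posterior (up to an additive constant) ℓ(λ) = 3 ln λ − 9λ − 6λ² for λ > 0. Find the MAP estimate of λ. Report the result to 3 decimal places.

ℓ'(λ) = 3/λ − 9 − 12λ. Setting this to zero and multiplying by λ: 12λ² + 9λ − 3 = 0.
λ = (−9 + √(9² + 4·12·3)) / (2·12) = (−9 + √225) / 24 = (−9 + 15)/24 = 1/4.
ℓ''(λ) = −3/λ² − 12 < 0, confirming a maximum.

λ̂_MAP = 0.250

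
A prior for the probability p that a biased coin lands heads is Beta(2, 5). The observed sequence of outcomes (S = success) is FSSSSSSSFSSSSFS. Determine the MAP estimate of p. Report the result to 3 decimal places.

Prior: Beta(2, 5).
Data: 12 successes in 15 trials (from the sequence). The binomial likelihood contributes p^12(1−p)^3, so the posterior is Beta(2+12, 5+3) = Beta(14, 8).
For Beta(a, b) with a, b > 1 the mode is (a−1)/(a+b−2) = 13/20 ≈ 0.650.

p̂_MAP = 0.650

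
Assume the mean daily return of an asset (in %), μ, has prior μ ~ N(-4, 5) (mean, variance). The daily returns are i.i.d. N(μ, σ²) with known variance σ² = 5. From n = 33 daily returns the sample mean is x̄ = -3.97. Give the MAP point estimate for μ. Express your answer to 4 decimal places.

μ̂_MAP = -3.9709

n = 33, x̄ = -3.97.
For a Normal prior and Normal likelihood with known variance, the posterior is Normal; its mode equals its mean, the precision-weighted average.
Prior precision 1/σ₀² = 1/5 = 0.2; data precision n/σ² = 33/5 = 6.6.
μ̂ = (0.2·(-4) + 6.6·(-3.97)) / (0.2 + 6.6) = (-27.002)/6.8 = -13501/3400 ≈ -3.9709.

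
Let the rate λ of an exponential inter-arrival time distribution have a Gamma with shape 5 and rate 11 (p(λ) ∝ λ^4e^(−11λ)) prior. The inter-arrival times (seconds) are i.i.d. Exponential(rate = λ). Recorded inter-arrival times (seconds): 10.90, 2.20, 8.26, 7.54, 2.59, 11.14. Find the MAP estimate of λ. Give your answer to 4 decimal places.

λ̂_MAP = 0.1865

The Exponential(rate=λ) likelihood is ∝ λ^n e^(−λΣtᵢ). Here n = 6 and Σtᵢ = 10.90 + 2.20 + 8.26 + 7.54 + 2.59 + 11.14 = 42.63.
Posterior ∝ λ^4e^(−11λ) · λ^6e^(−42.63λ) = λ^10e^(−53.63λ), i.e. Gamma(11, 53.63).
Mode = (a−1)/b = 10/53.63 ≈ 0.1865.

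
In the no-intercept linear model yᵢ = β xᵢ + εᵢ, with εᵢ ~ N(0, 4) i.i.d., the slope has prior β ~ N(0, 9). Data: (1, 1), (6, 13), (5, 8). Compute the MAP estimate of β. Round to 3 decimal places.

log p(β | y) = −Σ(yᵢ − βxᵢ)²/(2·4) − β²/(2·9) + const.
Setting the derivative to zero: Σxᵢ(yᵢ − βxᵢ)/4 − β/9 = 0, so β = Σxᵢyᵢ / (Σxᵢ² + σ²/τ²).
Σxᵢyᵢ = 1·1 + 6·13 + 5·8 = 119; Σxᵢ² = 62; σ²/τ² = 4/9.
β̂_MAP = 119 / (62 + 4/9) = 119/(562/9) = 1071/562 ≈ 1.906.

β̂_MAP = 1.906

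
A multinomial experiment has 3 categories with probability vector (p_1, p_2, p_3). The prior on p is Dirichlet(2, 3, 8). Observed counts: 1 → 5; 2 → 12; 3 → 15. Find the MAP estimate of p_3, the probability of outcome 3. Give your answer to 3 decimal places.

The posterior is Dirichlet(αᵢ + nᵢ) = Dirichlet(7, 15, 23).
For a Dirichlet(a₁,…,a_K) with all aᵢ > 1, the mode has j-th component (aⱼ − 1)/(Σaᵢ − K).
Here Σaᵢ = 45 and K = 3, so p_3 = (23 − 1)/(45 − 3) = 22/42 ≈ 0.524.

MAP estimate: 0.524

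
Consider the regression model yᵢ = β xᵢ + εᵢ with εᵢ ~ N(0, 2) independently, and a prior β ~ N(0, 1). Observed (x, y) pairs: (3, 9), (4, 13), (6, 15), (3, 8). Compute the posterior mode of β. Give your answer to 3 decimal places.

β̂_MAP = 2.681

log p(β | y) = −Σ(yᵢ − βxᵢ)²/(2·2) − β²/(2·1) + const.
Setting the derivative to zero: Σxᵢ(yᵢ − βxᵢ)/2 − β/1 = 0, so β = Σxᵢyᵢ / (Σxᵢ² + σ²/τ²).
Σxᵢyᵢ = 3·9 + 4·13 + 6·15 + 3·8 = 193; Σxᵢ² = 70; σ²/τ² = 2.
β̂_MAP = 193 / (70 + 2) = 193/72 ≈ 2.681.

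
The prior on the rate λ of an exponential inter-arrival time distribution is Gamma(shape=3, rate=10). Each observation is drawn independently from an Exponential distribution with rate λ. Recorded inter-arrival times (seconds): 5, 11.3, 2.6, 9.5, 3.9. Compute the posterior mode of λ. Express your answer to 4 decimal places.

The Exponential(rate=λ) likelihood is ∝ λ^n e^(−λΣtᵢ). Here n = 5 and Σtᵢ = 5 + 11.3 + 2.6 + 9.5 + 3.9 = 32.3.
Posterior ∝ λ^2e^(−10λ) · λ^5e^(−32.3λ) = λ^7e^(−42.3λ), i.e. Gamma(8, 42.3).
Mode = (a−1)/b = 7/42.3 ≈ 0.1655.

λ̂_MAP = 0.1655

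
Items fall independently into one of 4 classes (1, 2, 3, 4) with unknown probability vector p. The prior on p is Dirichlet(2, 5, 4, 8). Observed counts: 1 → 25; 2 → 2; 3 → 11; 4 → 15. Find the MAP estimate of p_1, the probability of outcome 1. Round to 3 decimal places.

MAP estimate: 0.382

The posterior is Dirichlet(αᵢ + nᵢ) = Dirichlet(27, 7, 15, 23).
For a Dirichlet(a₁,…,a_K) with all aᵢ > 1, the mode has j-th component (aⱼ − 1)/(Σaᵢ − K).
Here Σaᵢ = 72 and K = 4, so p_1 = (27 − 1)/(72 − 4) = 26/68 ≈ 0.382.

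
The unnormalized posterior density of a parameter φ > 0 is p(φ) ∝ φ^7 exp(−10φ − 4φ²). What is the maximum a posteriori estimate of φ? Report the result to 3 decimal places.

φ̂_MAP = 0.500

ℓ'(φ) = 7/φ − 10 − 8φ. Setting this to zero and multiplying by φ: 8φ² + 10φ − 7 = 0.
φ = (−10 + √(10² + 4·8·7)) / (2·8) = (−10 + √324) / 16 = (−10 + 18)/16 = 1/2.
ℓ''(φ) = −7/φ² − 8 < 0, confirming a maximum.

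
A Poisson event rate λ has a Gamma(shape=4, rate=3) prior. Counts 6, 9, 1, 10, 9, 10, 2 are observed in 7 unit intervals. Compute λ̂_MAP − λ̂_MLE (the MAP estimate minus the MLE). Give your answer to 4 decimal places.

MAP − MLE = -1.7143

Σxᵢ = 47. Posterior is Gamma(51, 10); MAP = (51−1)/10 = 50/10 ≈ 5.00000.
MLE = x̄ = 47/7 ≈ 6.71429.
Difference = 50/10 − 47/7 = -12/7 ≈ -1.7143.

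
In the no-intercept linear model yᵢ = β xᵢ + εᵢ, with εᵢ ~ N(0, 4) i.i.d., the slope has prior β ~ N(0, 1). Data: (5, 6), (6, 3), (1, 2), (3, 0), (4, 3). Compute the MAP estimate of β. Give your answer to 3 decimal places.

β̂_MAP = 0.681

log p(β | y) = −Σ(yᵢ − βxᵢ)²/(2·4) − β²/(2·1) + const.
Setting the derivative to zero: Σxᵢ(yᵢ − βxᵢ)/4 − β/1 = 0, so β = Σxᵢyᵢ / (Σxᵢ² + σ²/τ²).
Σxᵢyᵢ = 5·6 + 6·3 + 1·2 + 3·0 + 4·3 = 62; Σxᵢ² = 87; σ²/τ² = 4.
β̂_MAP = 62 / (87 + 4) = 62/91 ≈ 0.681.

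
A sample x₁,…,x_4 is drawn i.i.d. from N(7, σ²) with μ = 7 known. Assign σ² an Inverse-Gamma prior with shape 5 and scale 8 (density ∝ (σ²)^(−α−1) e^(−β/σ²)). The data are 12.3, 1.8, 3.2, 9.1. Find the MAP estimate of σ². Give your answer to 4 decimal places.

Sum of squared deviations about the known mean: SS = (12.3−7)² + (1.8−7)² + (3.2−7)² + (9.1−7)² = 73.98.
The Normal likelihood contributes (σ²)^(−n/2) exp(−SS/(2σ²)), so the posterior is Inverse-Gamma(α + n/2, β + SS/2) = Inverse-Gamma(7, 44.99).
The mode of Inverse-Gamma(a, b) is b/(a+1) = 44.99/8 ≈ 5.6238.

σ̂²_MAP = 5.6238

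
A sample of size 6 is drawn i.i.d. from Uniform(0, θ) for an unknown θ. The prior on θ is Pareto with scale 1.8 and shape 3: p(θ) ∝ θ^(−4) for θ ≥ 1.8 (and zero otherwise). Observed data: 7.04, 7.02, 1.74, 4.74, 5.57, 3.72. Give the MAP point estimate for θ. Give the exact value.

θ̂_MAP = 7.04

The Uniform(0, θ) likelihood is θ^(−n) for θ ≥ max(xᵢ), zero otherwise. Here max(xᵢ) = 7.04.
Posterior ∝ θ^(−4) · θ^(−6) = θ^(−10) on θ ≥ max(1.8, 7.04) = 7.04.
This density is strictly decreasing in θ, so the posterior mode lies at the lower boundary of the support.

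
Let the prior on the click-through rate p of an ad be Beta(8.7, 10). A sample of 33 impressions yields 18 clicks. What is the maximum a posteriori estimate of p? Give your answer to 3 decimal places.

Prior: Beta(8.7, 10).
Data: 18 successes in 33 trials. The binomial likelihood contributes p^18(1−p)^15, so the posterior is Beta(8.7+18, 10+15) = Beta(26.7, 25).
For Beta(a, b) with a, b > 1 the mode is (a−1)/(a+b−2) = 25.7/49.7 ≈ 0.517.

p̂_MAP = 0.517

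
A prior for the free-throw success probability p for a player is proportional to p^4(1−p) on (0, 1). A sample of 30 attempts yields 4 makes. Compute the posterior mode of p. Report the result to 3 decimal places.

The prior density ∝ p^4(1−p)^1 is the kernel of Beta(5, 2).
Data: 4 successes in 30 trials. The binomial likelihood contributes p^4(1−p)^26, so the posterior is Beta(5+4, 2+26) = Beta(9, 28).
For Beta(a, b) with a, b > 1 the mode is (a−1)/(a+b−2) = 8/35 ≈ 0.229.

p̂_MAP = 0.229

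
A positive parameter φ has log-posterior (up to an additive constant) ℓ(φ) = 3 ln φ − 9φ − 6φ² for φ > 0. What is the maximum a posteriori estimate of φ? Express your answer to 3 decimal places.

ℓ'(φ) = 3/φ − 9 − 12φ. Setting this to zero and multiplying by φ: 12φ² + 9φ − 3 = 0.
φ = (−9 + √(9² + 4·12·3)) / (2·12) = (−9 + √225) / 24 = (−9 + 15)/24 = 1/4.
ℓ''(φ) = −3/φ² − 12 < 0, confirming a maximum.

φ̂_MAP = 0.250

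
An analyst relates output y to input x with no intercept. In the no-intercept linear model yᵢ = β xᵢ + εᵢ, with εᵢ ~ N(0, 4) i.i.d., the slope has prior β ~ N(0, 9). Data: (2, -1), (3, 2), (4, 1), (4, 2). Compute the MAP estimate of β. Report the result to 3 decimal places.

β̂_MAP = 0.352

log p(β | y) = −Σ(yᵢ − βxᵢ)²/(2·4) − β²/(2·9) + const.
Setting the derivative to zero: Σxᵢ(yᵢ − βxᵢ)/4 − β/9 = 0, so β = Σxᵢyᵢ / (Σxᵢ² + σ²/τ²).
Σxᵢyᵢ = 2·(-1) + 3·2 + 4·1 + 4·2 = 16; Σxᵢ² = 45; σ²/τ² = 4/9.
β̂_MAP = 16 / (45 + 4/9) = 16/(409/9) = 144/409 ≈ 0.352.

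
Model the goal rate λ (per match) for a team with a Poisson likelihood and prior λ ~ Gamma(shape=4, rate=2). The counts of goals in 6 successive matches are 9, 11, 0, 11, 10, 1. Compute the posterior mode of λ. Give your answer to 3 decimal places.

λ̂_MAP = 5.625

Σxᵢ = 9+11+0+11+10+1 = 42, with n = 6.
Posterior ∝ λ^3e^(−2λ) · λ^42e^(−6λ) = λ^45e^(−8λ), i.e. Gamma(shape=46, rate=8).
The mode of a Gamma(a, b) with a ≥ 1 (shape–rate) is (a−1)/b = 45/8 ≈ 5.625.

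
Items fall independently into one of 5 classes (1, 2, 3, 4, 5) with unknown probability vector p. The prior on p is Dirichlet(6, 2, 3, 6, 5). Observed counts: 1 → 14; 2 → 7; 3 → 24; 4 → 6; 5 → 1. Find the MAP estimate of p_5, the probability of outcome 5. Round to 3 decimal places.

MAP estimate: 0.072

The posterior is Dirichlet(αᵢ + nᵢ) = Dirichlet(20, 9, 27, 12, 6).
For a Dirichlet(a₁,…,a_K) with all aᵢ > 1, the mode has j-th component (aⱼ − 1)/(Σaᵢ − K).
Here Σaᵢ = 74 and K = 5, so p_5 = (6 − 1)/(74 − 5) = 5/69 ≈ 0.072.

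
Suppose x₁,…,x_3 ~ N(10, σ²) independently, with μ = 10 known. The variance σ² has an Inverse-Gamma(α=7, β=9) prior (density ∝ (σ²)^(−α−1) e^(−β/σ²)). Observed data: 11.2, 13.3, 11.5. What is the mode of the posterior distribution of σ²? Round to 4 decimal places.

Sum of squared deviations about the known mean: SS = (11.2−10)² + (13.3−10)² + (11.5−10)² = 14.58.
The Normal likelihood contributes (σ²)^(−n/2) exp(−SS/(2σ²)), so the posterior is Inverse-Gamma(α + n/2, β + SS/2) = Inverse-Gamma(8.5, 16.29).
The mode of Inverse-Gamma(a, b) is b/(a+1) = 16.29/9.5 ≈ 1.7147.

σ̂²_MAP = 1.7147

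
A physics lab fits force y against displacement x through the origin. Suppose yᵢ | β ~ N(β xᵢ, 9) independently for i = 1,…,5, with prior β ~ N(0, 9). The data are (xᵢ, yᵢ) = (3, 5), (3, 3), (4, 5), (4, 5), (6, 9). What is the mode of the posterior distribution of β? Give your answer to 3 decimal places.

log p(β | y) = −Σ(yᵢ − βxᵢ)²/(2·9) − β²/(2·9) + const.
Setting the derivative to zero: Σxᵢ(yᵢ − βxᵢ)/9 − β/9 = 0, so β = Σxᵢyᵢ / (Σxᵢ² + σ²/τ²).
Σxᵢyᵢ = 3·5 + 3·3 + 4·5 + 4·5 + 6·9 = 118; Σxᵢ² = 86; σ²/τ² = 1.
β̂_MAP = 118 / (86 + 1) = 118/87 ≈ 1.356.

β̂_MAP = 1.356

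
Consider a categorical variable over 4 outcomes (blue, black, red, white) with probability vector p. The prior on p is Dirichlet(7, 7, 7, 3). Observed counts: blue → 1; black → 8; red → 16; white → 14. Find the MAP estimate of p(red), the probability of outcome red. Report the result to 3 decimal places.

The posterior is Dirichlet(αᵢ + nᵢ) = Dirichlet(8, 15, 23, 17).
For a Dirichlet(a₁,…,a_K) with all aᵢ > 1, the mode has j-th component (aⱼ − 1)/(Σaᵢ − K).
Here Σaᵢ = 63 and K = 4, so p(red) = (23 − 1)/(63 − 4) = 22/59 ≈ 0.373.

MAP estimate of p(red) = 0.373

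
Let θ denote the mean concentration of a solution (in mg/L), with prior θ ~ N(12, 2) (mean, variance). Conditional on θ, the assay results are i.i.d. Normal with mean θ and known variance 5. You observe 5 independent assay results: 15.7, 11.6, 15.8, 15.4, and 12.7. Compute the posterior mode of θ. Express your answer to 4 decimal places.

n = 5; x̄ = (15.7 + 11.6 + 15.8 + 15.4 + 12.7)/5 = 71.2/5 = 14.24.
For a Normal prior and Normal likelihood with known variance, the posterior is Normal; its mode equals its mean, the precision-weighted average.
Prior precision 1/σ₀² = 1/2 = 0.5; data precision n/σ² = 5/5 = 1.
θ̂ = (0.5·12 + 1·14.24) / (0.5 + 1) = 20.24/1.5 = 1012/75 ≈ 13.4933.

θ̂_MAP = 13.4933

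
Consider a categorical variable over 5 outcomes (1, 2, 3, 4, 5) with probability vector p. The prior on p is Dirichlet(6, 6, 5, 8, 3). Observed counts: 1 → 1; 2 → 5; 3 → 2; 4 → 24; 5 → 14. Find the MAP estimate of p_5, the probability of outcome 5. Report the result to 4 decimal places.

The posterior is Dirichlet(αᵢ + nᵢ) = Dirichlet(7, 11, 7, 32, 17).
For a Dirichlet(a₁,…,a_K) with all aᵢ > 1, the mode has j-th component (aⱼ − 1)/(Σaᵢ − K).
Here Σaᵢ = 74 and K = 5, so p_5 = (17 − 1)/(74 − 5) = 16/69 ≈ 0.2319.

MAP estimate: 0.2319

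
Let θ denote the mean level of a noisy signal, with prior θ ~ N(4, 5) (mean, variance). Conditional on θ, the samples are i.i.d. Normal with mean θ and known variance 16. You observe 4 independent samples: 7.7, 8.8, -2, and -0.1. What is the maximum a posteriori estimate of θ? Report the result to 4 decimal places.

θ̂_MAP = 3.7778

n = 4; x̄ = (7.7 + 8.8 + (-2) + (-0.1))/4 = 14.4/4 = 3.6.
For a Normal prior and Normal likelihood with known variance, the posterior is Normal; its mode equals its mean, the precision-weighted average.
Prior precision 1/σ₀² = 1/5 = 0.2; data precision n/σ² = 4/16 = 0.25.
θ̂ = (0.2·4 + 0.25·3.6) / (0.2 + 0.25) = 1.7/0.45 = 34/9 ≈ 3.7778.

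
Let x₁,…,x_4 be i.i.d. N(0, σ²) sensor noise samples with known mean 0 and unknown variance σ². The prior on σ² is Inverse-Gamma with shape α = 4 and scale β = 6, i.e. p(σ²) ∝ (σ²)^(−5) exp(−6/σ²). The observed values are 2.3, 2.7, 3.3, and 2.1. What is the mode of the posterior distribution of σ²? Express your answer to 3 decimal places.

σ̂²_MAP = 2.849

Sum of squared deviations about the known mean: SS = (2.3−0)² + (2.7−0)² + (3.3−0)² + (2.1−0)² = 27.88.
The Normal likelihood contributes (σ²)^(−n/2) exp(−SS/(2σ²)), so the posterior is Inverse-Gamma(α + n/2, β + SS/2) = Inverse-Gamma(6, 19.94).
The mode of Inverse-Gamma(a, b) is b/(a+1) = 19.94/7 ≈ 2.849.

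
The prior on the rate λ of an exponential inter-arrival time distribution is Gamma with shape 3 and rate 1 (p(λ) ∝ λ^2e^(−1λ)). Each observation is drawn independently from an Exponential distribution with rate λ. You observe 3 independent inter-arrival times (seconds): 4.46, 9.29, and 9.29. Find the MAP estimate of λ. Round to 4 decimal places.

The Exponential(rate=λ) likelihood is ∝ λ^n e^(−λΣtᵢ). Here n = 3 and Σtᵢ = 4.46 + 9.29 + 9.29 = 23.04.
Posterior ∝ λ^2e^(−1λ) · λ^3e^(−23.04λ) = λ^5e^(−24.04λ), i.e. Gamma(6, 24.04).
Mode = (a−1)/b = 5/24.04 ≈ 0.2080.

λ̂_MAP = 0.2080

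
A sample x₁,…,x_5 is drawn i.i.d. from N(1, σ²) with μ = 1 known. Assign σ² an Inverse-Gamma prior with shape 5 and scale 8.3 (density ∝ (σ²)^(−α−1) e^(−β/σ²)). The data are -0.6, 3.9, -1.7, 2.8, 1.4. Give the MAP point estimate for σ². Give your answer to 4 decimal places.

Sum of squared deviations about the known mean: SS = (-0.6−1)² + (3.9−1)² + (-1.7−1)² + (2.8−1)² + (1.4−1)² = 21.66.
The Normal likelihood contributes (σ²)^(−n/2) exp(−SS/(2σ²)), so the posterior is Inverse-Gamma(α + n/2, β + SS/2) = Inverse-Gamma(7.5, 19.13).
The mode of Inverse-Gamma(a, b) is b/(a+1) = 19.13/8.5 ≈ 2.2506.

σ̂²_MAP = 2.2506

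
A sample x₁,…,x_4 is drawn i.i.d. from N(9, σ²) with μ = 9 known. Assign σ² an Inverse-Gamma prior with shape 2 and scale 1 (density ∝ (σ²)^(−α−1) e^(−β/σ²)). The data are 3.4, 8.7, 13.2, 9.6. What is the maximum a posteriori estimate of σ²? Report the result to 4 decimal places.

σ̂²_MAP = 5.1450

Sum of squared deviations about the known mean: SS = (3.4−9)² + (8.7−9)² + (13.2−9)² + (9.6−9)² = 49.45.
The Normal likelihood contributes (σ²)^(−n/2) exp(−SS/(2σ²)), so the posterior is Inverse-Gamma(α + n/2, β + SS/2) = Inverse-Gamma(4, 25.725).
The mode of Inverse-Gamma(a, b) is b/(a+1) = 25.725/5 ≈ 5.1450.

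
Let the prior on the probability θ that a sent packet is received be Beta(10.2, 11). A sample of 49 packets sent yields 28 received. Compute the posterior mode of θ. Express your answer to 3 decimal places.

Prior: Beta(10.2, 11).
Data: 28 successes in 49 trials. The binomial likelihood contributes θ^28(1−θ)^21, so the posterior is Beta(10.2+28, 11+21) = Beta(38.2, 32).
For Beta(a, b) with a, b > 1 the mode is (a−1)/(a+b−2) = 37.2/68.2 ≈ 0.545.

θ̂_MAP = 0.545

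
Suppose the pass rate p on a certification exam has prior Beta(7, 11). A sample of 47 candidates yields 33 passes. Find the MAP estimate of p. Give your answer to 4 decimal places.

Prior: Beta(7, 11).
Data: 33 successes in 47 trials. The binomial likelihood contributes p^33(1−p)^14, so the posterior is Beta(7+33, 11+14) = Beta(40, 25).
For Beta(a, b) with a, b > 1 the mode is (a−1)/(a+b−2) = 39/63 ≈ 0.6190.

p̂_MAP = 0.6190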